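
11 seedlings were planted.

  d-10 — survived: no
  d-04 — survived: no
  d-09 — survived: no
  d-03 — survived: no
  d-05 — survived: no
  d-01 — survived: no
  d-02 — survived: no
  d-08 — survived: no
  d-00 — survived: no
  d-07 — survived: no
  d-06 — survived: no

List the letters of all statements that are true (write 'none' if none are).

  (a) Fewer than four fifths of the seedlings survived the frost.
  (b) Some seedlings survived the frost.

|A| = 11, |A ∩ B| = 0, |A ∖ B| = 11.
(a) |A ∩ B| / |A| < 4/5: holds.
(b) A ∩ B ≠ ∅ (|A ∩ B| ≥ 1): fails.

(a)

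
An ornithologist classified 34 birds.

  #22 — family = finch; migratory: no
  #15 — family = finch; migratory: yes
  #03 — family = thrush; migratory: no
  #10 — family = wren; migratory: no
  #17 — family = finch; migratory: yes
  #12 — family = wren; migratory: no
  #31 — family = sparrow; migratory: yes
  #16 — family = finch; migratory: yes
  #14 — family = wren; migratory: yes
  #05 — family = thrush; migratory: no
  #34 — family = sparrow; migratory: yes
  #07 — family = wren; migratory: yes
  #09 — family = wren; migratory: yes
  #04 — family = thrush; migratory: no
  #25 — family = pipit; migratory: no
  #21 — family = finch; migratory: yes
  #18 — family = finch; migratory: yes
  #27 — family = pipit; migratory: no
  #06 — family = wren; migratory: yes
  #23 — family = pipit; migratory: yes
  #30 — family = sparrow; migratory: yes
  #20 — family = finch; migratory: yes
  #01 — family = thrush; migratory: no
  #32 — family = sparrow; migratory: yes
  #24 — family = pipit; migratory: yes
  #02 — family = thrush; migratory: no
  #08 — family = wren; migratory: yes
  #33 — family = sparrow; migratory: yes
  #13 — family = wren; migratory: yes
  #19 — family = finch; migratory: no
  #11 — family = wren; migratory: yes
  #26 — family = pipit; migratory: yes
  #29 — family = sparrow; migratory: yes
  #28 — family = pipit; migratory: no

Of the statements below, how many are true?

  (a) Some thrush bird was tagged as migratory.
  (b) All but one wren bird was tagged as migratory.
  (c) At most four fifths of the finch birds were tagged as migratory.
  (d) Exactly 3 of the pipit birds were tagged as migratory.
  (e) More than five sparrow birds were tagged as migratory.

3

(a) thrush: |A| = 5, |A ∩ B| = 0; needs A ∩ B ≠ ∅ (|A ∩ B| ≥ 1) — false.
(b) wren: |A| = 9, |A ∩ B| = 7; needs |A ∖ B| = 1 — false.
(c) finch: |A| = 8, |A ∩ B| = 6; needs |A ∩ B| / |A| ≤ 4/5 — true.
(d) pipit: |A| = 6, |A ∩ B| = 3; needs |A ∩ B| = 3 — true.
(e) sparrow: |A| = 6, |A ∩ B| = 6; needs |A ∩ B| > 5 — true.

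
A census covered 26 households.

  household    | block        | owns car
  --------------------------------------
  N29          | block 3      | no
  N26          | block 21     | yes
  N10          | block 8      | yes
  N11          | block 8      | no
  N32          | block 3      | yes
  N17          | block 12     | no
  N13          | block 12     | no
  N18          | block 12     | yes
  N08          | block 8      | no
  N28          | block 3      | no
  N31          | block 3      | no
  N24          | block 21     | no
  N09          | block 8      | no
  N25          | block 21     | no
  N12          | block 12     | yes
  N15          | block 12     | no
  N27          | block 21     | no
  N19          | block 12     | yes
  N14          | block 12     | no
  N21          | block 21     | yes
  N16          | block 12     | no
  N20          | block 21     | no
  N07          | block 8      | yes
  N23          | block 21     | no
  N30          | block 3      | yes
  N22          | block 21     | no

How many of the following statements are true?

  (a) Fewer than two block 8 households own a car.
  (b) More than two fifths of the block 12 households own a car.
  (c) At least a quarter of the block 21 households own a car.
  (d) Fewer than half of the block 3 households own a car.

2

(a) block 8: |A| = 5, |A ∩ B| = 2; needs |A ∩ B| < 2 — false.
(b) block 12: |A| = 8, |A ∩ B| = 3; needs |A ∩ B| / |A| > 2/5 — false.
(c) block 21: |A| = 8, |A ∩ B| = 2; needs |A ∩ B| / |A| ≥ 1/4 — true.
(d) block 3: |A| = 5, |A ∩ B| = 2; needs |A ∩ B| < |A ∖ B| — true.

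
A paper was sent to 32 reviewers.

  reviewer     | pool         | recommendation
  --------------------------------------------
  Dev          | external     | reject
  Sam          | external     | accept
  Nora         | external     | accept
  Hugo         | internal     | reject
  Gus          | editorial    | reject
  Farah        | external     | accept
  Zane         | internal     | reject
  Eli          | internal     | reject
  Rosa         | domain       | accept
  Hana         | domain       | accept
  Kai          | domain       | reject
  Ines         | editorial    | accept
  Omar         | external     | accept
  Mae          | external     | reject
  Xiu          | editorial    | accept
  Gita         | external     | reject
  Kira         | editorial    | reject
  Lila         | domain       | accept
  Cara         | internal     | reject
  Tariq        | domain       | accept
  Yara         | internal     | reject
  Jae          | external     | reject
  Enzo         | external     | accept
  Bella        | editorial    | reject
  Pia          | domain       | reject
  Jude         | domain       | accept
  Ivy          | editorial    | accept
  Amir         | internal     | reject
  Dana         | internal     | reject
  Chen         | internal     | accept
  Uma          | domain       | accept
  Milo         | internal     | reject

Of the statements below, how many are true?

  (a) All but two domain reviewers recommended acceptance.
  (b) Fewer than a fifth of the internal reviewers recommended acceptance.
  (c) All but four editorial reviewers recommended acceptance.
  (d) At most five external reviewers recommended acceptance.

(a) domain: |A| = 8, |A ∩ B| = 6; needs |A ∖ B| = 2 — true.
(b) internal: |A| = 9, |A ∩ B| = 1; needs |A ∩ B| / |A| < 1/5 — true.
(c) editorial: |A| = 6, |A ∩ B| = 3; needs |A ∖ B| = 4 — false.
(d) external: |A| = 9, |A ∩ B| = 5; needs |A ∩ B| ≤ 5 — true.

3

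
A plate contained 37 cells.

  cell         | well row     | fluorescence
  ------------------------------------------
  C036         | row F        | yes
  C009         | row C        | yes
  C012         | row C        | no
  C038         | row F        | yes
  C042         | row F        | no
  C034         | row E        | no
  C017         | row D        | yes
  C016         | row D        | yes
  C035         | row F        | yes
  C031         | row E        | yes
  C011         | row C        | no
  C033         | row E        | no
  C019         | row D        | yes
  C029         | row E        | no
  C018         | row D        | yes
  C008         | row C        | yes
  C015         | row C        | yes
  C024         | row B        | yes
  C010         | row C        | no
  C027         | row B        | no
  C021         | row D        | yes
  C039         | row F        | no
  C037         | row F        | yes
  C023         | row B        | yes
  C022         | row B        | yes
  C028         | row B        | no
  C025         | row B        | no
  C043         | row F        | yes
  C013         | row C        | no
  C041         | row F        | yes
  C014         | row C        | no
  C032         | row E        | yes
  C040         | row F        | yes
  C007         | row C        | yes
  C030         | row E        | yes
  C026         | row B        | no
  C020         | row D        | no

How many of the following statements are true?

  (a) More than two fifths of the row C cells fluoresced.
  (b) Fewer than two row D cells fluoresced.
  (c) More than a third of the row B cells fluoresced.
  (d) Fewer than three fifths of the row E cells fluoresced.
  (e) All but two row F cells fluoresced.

(a) row C: |A| = 9, |A ∩ B| = 4; needs |A ∩ B| / |A| > 2/5 — true.
(b) row D: |A| = 6, |A ∩ B| = 5; needs |A ∩ B| < 2 — false.
(c) row B: |A| = 7, |A ∩ B| = 3; needs |A ∩ B| / |A| > 1/3 — true.
(d) row E: |A| = 6, |A ∩ B| = 3; needs |A ∩ B| / |A| < 3/5 — true.
(e) row F: |A| = 9, |A ∩ B| = 7; needs |A ∖ B| = 2 — true.

4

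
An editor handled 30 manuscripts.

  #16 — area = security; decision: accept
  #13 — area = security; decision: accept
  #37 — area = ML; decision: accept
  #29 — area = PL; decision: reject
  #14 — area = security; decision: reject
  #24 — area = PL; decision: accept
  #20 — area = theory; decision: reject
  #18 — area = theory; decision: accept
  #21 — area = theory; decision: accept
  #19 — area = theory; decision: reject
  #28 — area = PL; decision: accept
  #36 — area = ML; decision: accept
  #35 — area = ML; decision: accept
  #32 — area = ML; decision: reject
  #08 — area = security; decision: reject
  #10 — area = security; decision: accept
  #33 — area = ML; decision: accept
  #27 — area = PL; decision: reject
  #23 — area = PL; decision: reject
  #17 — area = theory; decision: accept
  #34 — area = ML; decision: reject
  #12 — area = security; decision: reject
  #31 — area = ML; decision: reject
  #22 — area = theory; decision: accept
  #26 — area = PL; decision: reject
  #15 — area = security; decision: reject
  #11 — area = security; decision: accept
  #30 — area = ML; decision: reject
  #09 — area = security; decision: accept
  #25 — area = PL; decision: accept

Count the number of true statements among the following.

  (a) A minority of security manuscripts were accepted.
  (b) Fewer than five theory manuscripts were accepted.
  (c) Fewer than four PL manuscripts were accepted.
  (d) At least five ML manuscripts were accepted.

2

(a) security: |A| = 9, |A ∩ B| = 5; needs |A ∩ B| < |A ∖ B| — false.
(b) theory: |A| = 6, |A ∩ B| = 4; needs |A ∩ B| < 5 — true.
(c) PL: |A| = 7, |A ∩ B| = 3; needs |A ∩ B| < 4 — true.
(d) ML: |A| = 8, |A ∩ B| = 4; needs |A ∩ B| ≥ 5 — false.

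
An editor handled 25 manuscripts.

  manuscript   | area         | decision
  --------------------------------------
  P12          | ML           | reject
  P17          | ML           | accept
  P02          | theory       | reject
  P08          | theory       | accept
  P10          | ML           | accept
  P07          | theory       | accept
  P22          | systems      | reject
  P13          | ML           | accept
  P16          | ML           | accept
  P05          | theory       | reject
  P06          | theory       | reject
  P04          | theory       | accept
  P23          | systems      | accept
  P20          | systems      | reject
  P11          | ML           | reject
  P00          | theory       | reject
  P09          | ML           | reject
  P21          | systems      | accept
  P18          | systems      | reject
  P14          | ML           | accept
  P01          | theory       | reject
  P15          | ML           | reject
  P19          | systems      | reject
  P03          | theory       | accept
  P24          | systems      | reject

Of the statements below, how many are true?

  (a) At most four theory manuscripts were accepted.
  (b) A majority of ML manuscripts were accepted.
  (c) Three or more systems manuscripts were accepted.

(a) theory: |A| = 9, |A ∩ B| = 4; needs |A ∩ B| ≤ 4 — true.
(b) ML: |A| = 9, |A ∩ B| = 5; needs |A ∩ B| > |A ∖ B| — true.
(c) systems: |A| = 7, |A ∩ B| = 2; needs |A ∩ B| ≥ 3 — false.

2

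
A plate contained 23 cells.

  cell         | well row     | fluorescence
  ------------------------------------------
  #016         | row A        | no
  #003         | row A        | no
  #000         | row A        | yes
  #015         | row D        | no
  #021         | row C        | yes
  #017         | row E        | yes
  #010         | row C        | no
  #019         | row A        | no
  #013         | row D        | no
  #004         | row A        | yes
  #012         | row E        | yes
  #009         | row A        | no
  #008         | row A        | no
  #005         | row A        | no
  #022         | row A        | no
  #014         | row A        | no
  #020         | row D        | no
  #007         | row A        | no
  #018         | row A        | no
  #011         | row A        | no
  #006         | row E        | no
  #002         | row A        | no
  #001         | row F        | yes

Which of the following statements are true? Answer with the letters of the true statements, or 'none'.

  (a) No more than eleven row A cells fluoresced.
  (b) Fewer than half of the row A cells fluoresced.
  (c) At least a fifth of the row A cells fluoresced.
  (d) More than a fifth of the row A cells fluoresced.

|A| = 14, |A ∩ B| = 2, |A ∖ B| = 12.
(a) |A ∩ B| ≤ 11: holds.
(b) |A ∩ B| < |A ∖ B|: holds.
(c) |A ∩ B| / |A| ≥ 1/5: fails.
(d) |A ∩ B| / |A| > 1/5: fails.

(a), (b)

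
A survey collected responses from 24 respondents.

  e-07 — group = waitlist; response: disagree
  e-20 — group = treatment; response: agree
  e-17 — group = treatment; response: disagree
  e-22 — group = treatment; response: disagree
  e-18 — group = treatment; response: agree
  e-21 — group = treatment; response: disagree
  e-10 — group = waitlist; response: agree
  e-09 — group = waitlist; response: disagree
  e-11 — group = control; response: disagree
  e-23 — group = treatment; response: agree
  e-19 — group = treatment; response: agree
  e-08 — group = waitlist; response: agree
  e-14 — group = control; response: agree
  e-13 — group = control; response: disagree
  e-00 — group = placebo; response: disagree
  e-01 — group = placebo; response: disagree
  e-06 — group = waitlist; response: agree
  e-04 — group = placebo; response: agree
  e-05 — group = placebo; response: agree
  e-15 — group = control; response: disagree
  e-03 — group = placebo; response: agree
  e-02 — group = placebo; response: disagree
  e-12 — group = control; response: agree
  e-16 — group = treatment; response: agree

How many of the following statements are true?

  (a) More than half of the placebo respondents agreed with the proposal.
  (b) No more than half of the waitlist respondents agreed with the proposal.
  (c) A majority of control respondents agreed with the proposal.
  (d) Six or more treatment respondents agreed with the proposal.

0

(a) placebo: |A| = 6, |A ∩ B| = 3; needs |A ∩ B| > |A ∖ B| — false.
(b) waitlist: |A| = 5, |A ∩ B| = 3; needs |A ∩ B| ≤ |A ∖ B| — false.
(c) control: |A| = 5, |A ∩ B| = 2; needs |A ∩ B| > |A ∖ B| — false.
(d) treatment: |A| = 8, |A ∩ B| = 5; needs |A ∩ B| ≥ 6 — false.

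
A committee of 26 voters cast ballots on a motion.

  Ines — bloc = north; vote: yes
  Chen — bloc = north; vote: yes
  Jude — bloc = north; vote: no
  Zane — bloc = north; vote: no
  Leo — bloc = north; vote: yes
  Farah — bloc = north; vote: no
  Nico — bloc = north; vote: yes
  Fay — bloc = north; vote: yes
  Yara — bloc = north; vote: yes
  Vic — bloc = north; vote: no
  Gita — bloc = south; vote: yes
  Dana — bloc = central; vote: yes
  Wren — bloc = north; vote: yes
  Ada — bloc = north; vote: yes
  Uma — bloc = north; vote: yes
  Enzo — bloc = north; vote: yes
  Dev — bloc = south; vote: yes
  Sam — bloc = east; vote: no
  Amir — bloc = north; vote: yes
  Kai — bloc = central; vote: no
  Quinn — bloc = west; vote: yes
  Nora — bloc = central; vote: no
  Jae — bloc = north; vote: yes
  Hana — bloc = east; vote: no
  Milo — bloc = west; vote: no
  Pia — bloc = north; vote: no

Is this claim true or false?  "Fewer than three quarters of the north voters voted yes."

True

'Fewer than three quarters of the north voters voted yes' holds iff |A ∩ B| / |A| < 3/4.
|A| = 17, |A ∩ B| = 12, |A ∖ B| = 5.
|A ∩ B|/|A| = 12/17, so the statement is true.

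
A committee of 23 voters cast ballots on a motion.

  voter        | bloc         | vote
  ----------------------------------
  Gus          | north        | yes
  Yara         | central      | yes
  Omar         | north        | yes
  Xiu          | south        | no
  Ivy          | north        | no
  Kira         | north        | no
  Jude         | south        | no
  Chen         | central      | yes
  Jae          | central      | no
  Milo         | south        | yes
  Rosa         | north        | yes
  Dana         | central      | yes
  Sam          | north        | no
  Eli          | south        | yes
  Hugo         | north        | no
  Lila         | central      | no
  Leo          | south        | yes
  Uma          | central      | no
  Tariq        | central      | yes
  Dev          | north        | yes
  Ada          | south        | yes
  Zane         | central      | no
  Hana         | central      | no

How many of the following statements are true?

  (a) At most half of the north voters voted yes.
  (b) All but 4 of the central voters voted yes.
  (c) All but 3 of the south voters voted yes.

1

(a) north: |A| = 8, |A ∩ B| = 4; needs |A ∩ B| ≤ |A ∖ B| — true.
(b) central: |A| = 9, |A ∩ B| = 4; needs |A ∖ B| = 4 — false.
(c) south: |A| = 6, |A ∩ B| = 4; needs |A ∖ B| = 3 — false.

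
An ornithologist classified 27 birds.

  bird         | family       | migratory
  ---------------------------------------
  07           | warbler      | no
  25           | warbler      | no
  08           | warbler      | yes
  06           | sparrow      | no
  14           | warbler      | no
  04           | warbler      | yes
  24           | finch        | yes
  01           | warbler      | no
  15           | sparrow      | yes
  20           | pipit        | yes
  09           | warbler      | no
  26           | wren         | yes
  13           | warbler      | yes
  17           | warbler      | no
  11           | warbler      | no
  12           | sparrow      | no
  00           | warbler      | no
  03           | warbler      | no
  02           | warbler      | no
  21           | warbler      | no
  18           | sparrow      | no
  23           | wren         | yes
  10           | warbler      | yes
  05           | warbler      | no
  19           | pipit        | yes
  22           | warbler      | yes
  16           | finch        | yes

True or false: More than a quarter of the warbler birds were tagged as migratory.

The determiner here denotes the relation: |A ∩ B| / |A| > 1/4.
|A| = 17, |A ∩ B| = 5, |A ∖ B| = 12.
|A ∩ B|/|A| = 5/17, so the statement is true.

True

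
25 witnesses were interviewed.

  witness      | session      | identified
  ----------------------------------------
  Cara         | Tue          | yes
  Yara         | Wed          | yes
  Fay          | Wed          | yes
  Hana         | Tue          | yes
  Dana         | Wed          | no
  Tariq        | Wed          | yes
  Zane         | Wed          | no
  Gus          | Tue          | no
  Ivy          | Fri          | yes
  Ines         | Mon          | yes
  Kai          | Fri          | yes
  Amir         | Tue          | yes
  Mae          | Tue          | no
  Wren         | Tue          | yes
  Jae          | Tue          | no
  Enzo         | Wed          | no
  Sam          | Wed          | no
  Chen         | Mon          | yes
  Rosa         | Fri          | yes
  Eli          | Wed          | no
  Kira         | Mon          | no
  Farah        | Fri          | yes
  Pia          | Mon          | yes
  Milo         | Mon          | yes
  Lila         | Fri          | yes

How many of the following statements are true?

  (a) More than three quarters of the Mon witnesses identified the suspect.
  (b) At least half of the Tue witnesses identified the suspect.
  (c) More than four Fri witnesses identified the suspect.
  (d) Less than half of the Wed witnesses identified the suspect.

(a) Mon: |A| = 5, |A ∩ B| = 4; needs |A ∩ B| / |A| > 3/4 — true.
(b) Tue: |A| = 7, |A ∩ B| = 4; needs |A ∩ B| ≥ |A ∖ B| — true.
(c) Fri: |A| = 5, |A ∩ B| = 5; needs |A ∩ B| > 4 — true.
(d) Wed: |A| = 8, |A ∩ B| = 3; needs |A ∩ B| < |A ∖ B| — true.

4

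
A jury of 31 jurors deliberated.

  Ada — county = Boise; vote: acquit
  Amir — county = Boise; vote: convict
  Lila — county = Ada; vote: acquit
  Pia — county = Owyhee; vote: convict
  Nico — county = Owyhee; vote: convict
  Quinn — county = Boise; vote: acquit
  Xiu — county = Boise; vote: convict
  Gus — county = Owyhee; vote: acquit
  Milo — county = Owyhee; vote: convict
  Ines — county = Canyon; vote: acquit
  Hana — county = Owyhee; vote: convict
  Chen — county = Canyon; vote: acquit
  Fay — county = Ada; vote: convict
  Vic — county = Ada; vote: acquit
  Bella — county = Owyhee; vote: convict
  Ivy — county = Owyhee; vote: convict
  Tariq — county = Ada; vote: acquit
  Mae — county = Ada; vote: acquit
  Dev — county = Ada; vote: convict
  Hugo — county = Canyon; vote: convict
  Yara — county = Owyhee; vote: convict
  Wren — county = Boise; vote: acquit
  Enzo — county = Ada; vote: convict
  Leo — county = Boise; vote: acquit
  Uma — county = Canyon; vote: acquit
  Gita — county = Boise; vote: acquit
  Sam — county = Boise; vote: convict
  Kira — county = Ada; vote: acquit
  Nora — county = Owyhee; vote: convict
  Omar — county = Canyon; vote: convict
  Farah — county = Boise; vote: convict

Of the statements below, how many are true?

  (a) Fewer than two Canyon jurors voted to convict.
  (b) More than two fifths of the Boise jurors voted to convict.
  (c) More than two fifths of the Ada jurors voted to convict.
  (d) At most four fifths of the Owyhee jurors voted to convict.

(a) Canyon: |A| = 5, |A ∩ B| = 2; needs |A ∩ B| < 2 — false.
(b) Boise: |A| = 9, |A ∩ B| = 4; needs |A ∩ B| / |A| > 2/5 — true.
(c) Ada: |A| = 8, |A ∩ B| = 3; needs |A ∩ B| / |A| > 2/5 — false.
(d) Owyhee: |A| = 9, |A ∩ B| = 8; needs |A ∩ B| / |A| ≤ 4/5 — false.

1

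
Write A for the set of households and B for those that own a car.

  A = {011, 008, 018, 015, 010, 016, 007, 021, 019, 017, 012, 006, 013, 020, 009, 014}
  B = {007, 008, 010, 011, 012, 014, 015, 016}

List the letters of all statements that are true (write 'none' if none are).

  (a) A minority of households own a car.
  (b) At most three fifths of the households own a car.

|A| = 16, |A ∩ B| = 8, |A ∖ B| = 8.
(a) |A ∩ B| < |A ∖ B|: fails.
(b) |A ∩ B| / |A| ≤ 3/5: holds.

(b)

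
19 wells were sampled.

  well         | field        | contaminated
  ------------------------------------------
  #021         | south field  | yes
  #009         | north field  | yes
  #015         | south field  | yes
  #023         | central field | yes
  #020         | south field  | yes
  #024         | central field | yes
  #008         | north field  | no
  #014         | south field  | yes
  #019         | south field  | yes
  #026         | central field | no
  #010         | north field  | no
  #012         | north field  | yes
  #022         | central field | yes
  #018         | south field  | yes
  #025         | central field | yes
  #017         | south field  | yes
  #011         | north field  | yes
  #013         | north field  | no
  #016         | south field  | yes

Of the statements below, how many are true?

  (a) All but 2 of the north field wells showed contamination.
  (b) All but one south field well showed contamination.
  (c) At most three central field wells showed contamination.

(a) north field: |A| = 6, |A ∩ B| = 3; needs |A ∖ B| = 2 — false.
(b) south field: |A| = 8, |A ∩ B| = 8; needs |A ∖ B| = 1 — false.
(c) central field: |A| = 5, |A ∩ B| = 4; needs |A ∩ B| ≤ 3 — false.

0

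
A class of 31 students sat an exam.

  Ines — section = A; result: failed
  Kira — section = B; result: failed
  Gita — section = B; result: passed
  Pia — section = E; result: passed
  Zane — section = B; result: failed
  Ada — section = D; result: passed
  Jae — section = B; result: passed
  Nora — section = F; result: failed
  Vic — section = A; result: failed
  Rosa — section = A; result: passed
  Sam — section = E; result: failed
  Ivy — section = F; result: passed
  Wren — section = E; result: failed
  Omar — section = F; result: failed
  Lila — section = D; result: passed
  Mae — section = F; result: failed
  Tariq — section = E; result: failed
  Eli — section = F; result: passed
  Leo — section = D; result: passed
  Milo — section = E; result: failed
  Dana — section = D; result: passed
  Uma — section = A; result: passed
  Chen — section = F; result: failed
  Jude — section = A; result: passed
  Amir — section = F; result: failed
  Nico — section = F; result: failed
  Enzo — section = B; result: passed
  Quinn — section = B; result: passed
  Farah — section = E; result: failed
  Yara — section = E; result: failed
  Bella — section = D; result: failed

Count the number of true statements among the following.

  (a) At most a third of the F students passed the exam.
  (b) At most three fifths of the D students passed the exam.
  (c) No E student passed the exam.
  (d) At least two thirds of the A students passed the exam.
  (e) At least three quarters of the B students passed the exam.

(a) F: |A| = 8, |A ∩ B| = 2; needs |A ∩ B| / |A| ≤ 1/3 — true.
(b) D: |A| = 5, |A ∩ B| = 4; needs |A ∩ B| / |A| ≤ 3/5 — false.
(c) E: |A| = 7, |A ∩ B| = 1; needs A ∩ B = ∅ (|A ∩ B| = 0) — false.
(d) A: |A| = 5, |A ∩ B| = 3; needs |A ∩ B| / |A| ≥ 2/3 — false.
(e) B: |A| = 6, |A ∩ B| = 4; needs |A ∩ B| / |A| ≥ 3/4 — false.

1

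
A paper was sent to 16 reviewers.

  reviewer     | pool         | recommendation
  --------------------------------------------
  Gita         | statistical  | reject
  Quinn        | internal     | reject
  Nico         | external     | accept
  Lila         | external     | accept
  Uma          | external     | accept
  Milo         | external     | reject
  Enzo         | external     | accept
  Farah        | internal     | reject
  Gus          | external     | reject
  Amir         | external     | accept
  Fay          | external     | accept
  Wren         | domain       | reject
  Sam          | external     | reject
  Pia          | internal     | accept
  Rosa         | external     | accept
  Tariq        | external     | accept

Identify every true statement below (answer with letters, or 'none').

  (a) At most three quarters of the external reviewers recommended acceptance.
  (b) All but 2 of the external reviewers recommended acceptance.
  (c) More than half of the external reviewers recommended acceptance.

(a), (c)

|A| = 11, |A ∩ B| = 8, |A ∖ B| = 3.
(a) |A ∩ B| / |A| ≤ 3/4: holds.
(b) |A ∖ B| = 2: fails.
(c) |A ∩ B| > |A ∖ B|: holds.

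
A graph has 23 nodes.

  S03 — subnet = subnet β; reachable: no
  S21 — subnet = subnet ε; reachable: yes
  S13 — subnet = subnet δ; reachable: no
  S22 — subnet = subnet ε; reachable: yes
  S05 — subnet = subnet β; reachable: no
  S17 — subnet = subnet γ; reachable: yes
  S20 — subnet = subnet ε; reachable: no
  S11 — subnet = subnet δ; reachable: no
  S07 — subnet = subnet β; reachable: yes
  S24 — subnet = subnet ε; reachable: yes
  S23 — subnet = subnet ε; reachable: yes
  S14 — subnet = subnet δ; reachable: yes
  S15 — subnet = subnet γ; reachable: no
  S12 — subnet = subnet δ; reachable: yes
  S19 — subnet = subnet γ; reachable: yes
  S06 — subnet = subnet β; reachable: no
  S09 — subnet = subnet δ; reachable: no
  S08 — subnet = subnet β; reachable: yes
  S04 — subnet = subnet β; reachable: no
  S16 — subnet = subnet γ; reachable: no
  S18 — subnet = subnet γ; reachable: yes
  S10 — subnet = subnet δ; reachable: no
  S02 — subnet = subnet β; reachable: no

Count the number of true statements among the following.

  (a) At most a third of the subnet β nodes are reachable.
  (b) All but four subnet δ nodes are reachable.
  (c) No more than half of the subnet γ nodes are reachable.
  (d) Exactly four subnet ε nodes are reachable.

(a) subnet β: |A| = 7, |A ∩ B| = 2; needs |A ∩ B| / |A| ≤ 1/3 — true.
(b) subnet δ: |A| = 6, |A ∩ B| = 2; needs |A ∖ B| = 4 — true.
(c) subnet γ: |A| = 5, |A ∩ B| = 3; needs |A ∩ B| ≤ |A ∖ B| — false.
(d) subnet ε: |A| = 5, |A ∩ B| = 4; needs |A ∩ B| = 4 — true.

3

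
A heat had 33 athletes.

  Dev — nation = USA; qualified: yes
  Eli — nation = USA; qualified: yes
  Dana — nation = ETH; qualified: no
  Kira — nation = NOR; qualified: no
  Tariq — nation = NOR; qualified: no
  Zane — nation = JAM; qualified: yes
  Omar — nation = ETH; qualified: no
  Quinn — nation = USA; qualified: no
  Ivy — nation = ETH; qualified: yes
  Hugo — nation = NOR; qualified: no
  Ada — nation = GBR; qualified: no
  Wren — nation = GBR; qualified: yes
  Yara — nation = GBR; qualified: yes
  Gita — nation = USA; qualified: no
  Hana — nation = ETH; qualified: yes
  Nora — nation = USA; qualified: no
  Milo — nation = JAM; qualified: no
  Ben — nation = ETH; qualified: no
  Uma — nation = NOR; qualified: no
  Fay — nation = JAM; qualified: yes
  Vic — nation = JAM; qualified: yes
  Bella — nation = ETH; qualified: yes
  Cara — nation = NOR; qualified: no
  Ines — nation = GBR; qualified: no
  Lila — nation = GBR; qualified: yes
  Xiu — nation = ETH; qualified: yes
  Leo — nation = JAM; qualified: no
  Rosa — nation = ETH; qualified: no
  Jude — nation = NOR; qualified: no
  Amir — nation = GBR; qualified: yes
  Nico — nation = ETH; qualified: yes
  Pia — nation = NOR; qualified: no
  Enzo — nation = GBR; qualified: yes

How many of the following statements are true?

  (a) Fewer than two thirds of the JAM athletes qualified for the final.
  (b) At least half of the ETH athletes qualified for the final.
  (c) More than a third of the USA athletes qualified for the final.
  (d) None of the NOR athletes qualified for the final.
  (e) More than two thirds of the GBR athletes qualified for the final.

5

(a) JAM: |A| = 5, |A ∩ B| = 3; needs |A ∩ B| / |A| < 2/3 — true.
(b) ETH: |A| = 9, |A ∩ B| = 5; needs |A ∩ B| ≥ |A ∖ B| — true.
(c) USA: |A| = 5, |A ∩ B| = 2; needs |A ∩ B| / |A| > 1/3 — true.
(d) NOR: |A| = 7, |A ∩ B| = 0; needs A ∩ B = ∅ (|A ∩ B| = 0) — true.
(e) GBR: |A| = 7, |A ∩ B| = 5; needs |A ∩ B| / |A| > 2/3 — true.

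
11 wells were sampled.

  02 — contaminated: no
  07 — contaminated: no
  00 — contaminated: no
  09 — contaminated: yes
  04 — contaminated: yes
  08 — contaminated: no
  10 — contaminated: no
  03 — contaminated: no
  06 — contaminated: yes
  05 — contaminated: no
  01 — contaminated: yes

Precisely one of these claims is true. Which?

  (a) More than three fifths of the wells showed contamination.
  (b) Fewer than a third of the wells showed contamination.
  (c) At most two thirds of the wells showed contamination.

(c)

|A| = 11, |A ∩ B| = 4, |A ∖ B| = 7.
(a) requires |A ∩ B| / |A| > 3/5: false.
(b) requires |A ∩ B| / |A| < 1/3: false.
(c) requires |A ∩ B| / |A| ≤ 2/3: true.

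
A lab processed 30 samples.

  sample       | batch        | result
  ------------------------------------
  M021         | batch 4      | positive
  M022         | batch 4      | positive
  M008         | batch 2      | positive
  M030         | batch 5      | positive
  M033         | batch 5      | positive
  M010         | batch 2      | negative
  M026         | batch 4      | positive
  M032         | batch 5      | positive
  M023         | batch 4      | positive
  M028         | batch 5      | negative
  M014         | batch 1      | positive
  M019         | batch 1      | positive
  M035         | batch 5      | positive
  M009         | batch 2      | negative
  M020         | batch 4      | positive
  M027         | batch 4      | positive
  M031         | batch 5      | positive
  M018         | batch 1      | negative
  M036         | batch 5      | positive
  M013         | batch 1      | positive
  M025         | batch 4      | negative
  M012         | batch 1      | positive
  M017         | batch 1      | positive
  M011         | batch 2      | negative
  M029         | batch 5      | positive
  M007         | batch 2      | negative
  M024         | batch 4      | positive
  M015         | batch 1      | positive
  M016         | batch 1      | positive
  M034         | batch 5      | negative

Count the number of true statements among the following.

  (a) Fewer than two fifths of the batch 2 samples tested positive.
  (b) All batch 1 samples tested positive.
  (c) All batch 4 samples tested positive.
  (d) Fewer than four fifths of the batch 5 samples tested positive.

2

(a) batch 2: |A| = 5, |A ∩ B| = 1; needs |A ∩ B| / |A| < 2/5 — true.
(b) batch 1: |A| = 8, |A ∩ B| = 7; needs A ⊆ B, i.e. every element of A is in B (|A ∖ B| = 0) — false.
(c) batch 4: |A| = 8, |A ∩ B| = 7; needs A ⊆ B, i.e. every element of A is in B (|A ∖ B| = 0) — false.
(d) batch 5: |A| = 9, |A ∩ B| = 7; needs |A ∩ B| / |A| < 4/5 — true.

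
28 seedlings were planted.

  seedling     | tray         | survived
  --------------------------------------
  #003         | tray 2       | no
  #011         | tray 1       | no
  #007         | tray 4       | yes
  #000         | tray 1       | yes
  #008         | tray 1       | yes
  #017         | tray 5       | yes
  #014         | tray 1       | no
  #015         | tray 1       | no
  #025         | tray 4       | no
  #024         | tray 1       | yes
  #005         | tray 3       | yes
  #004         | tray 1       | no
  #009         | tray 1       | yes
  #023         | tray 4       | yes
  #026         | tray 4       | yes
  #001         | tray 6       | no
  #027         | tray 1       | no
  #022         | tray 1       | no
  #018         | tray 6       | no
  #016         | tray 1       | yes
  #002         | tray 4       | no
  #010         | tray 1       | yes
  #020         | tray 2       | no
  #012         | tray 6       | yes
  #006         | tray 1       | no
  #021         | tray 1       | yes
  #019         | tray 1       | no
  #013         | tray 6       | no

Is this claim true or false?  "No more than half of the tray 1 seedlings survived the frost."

True

The determiner here denotes the relation: |A ∩ B| ≤ |A ∖ B|.
|A| = 15, |A ∩ B| = 7, |A ∖ B| = 8.
7 < 8, so the statement is true.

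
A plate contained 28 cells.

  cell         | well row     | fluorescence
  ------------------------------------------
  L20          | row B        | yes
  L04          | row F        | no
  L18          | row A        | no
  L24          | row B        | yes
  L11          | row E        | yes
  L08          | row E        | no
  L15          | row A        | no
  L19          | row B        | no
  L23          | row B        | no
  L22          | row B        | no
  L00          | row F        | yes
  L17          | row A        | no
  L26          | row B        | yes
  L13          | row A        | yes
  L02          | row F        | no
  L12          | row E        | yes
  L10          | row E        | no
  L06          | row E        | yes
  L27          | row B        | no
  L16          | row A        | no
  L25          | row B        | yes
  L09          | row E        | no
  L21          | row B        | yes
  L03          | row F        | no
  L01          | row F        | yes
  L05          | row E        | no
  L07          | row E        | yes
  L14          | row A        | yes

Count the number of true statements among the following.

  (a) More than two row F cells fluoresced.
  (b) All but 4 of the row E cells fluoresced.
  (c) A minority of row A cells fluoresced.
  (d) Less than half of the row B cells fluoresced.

2

(a) row F: |A| = 5, |A ∩ B| = 2; needs |A ∩ B| > 2 — false.
(b) row E: |A| = 8, |A ∩ B| = 4; needs |A ∖ B| = 4 — true.
(c) row A: |A| = 6, |A ∩ B| = 2; needs |A ∩ B| < |A ∖ B| — true.
(d) row B: |A| = 9, |A ∩ B| = 5; needs |A ∩ B| < |A ∖ B| — false.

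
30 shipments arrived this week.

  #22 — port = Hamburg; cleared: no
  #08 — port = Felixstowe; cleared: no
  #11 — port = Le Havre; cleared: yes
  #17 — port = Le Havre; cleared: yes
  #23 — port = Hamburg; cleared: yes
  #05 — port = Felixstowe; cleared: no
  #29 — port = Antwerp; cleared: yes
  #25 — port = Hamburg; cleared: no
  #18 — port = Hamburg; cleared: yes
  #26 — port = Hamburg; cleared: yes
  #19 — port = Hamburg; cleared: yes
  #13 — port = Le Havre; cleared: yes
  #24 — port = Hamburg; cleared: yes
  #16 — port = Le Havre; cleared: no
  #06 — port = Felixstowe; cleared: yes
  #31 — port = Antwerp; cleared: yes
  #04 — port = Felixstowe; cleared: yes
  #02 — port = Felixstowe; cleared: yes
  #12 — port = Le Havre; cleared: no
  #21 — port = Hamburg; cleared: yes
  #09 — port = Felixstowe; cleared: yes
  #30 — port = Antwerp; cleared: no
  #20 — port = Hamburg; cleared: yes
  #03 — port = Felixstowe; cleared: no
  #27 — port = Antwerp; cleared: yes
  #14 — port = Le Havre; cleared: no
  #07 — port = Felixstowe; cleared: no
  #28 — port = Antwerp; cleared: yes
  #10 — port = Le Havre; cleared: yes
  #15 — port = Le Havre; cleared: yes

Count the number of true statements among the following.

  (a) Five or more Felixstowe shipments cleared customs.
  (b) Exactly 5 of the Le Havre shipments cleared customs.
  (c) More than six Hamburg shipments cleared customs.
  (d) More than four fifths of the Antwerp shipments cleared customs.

(a) Felixstowe: |A| = 8, |A ∩ B| = 4; needs |A ∩ B| ≥ 5 — false.
(b) Le Havre: |A| = 8, |A ∩ B| = 5; needs |A ∩ B| = 5 — true.
(c) Hamburg: |A| = 9, |A ∩ B| = 7; needs |A ∩ B| > 6 — true.
(d) Antwerp: |A| = 5, |A ∩ B| = 4; needs |A ∩ B| / |A| > 4/5 — false.

2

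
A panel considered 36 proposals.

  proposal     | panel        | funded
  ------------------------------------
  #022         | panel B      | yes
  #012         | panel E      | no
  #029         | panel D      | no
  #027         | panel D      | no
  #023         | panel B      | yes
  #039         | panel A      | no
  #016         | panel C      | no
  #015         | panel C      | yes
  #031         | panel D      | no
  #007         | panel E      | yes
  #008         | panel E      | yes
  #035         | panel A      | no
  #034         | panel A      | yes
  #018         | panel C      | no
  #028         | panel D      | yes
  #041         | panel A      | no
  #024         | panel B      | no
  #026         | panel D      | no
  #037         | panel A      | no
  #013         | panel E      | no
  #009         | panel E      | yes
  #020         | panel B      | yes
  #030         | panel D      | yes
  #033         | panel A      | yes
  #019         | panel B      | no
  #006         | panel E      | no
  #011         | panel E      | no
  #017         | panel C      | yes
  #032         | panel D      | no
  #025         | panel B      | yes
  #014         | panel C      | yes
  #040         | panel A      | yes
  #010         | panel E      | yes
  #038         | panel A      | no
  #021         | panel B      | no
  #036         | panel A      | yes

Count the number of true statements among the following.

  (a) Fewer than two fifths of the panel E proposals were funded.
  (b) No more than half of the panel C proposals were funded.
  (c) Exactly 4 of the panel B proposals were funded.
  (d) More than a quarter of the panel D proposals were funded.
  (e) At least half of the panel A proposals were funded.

(a) panel E: |A| = 8, |A ∩ B| = 4; needs |A ∩ B| / |A| < 2/5 — false.
(b) panel C: |A| = 5, |A ∩ B| = 3; needs |A ∩ B| ≤ |A ∖ B| — false.
(c) panel B: |A| = 7, |A ∩ B| = 4; needs |A ∩ B| = 4 — true.
(d) panel D: |A| = 7, |A ∩ B| = 2; needs |A ∩ B| / |A| > 1/4 — true.
(e) panel A: |A| = 9, |A ∩ B| = 4; needs |A ∩ B| ≥ |A ∖ B| — false.

2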